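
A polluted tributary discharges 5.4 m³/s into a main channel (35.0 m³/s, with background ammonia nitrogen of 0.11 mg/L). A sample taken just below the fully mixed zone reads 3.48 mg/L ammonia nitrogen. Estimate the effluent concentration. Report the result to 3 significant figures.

Mass balance: 35.00·0.1100 + 5.400·Cₑ = 40.40·3.480
→ Cₑ = (40.40·3.480 − 35.00·0.1100) / 5.400 = 25.32 mg/L.

25.3 mg/L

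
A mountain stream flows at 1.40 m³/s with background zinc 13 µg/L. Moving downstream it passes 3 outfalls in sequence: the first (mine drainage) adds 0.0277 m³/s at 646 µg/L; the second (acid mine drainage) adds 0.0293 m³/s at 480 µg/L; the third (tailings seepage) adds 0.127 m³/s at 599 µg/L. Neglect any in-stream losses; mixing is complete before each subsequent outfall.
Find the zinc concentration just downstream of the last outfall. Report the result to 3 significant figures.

Below outfall 1: Q → 1.428 m³/s, C = (1.400·13.00 + 0.02770·646.0)/1.428 = 25.28 µg/L.
Below outfall 2: Q → 1.457 m³/s, C = (1.428·25.28 + 0.02930·480.0)/1.457 = 34.43 µg/L.
Below outfall 3: Q → 1.584 m³/s, C = (1.457·34.43 + 0.1270·599.0)/1.584 = 79.69 µg/L.

79.7 µg/L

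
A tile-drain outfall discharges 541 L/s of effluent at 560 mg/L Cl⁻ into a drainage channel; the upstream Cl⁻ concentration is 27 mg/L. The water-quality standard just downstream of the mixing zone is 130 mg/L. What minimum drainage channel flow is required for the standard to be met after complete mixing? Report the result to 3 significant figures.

2260 L/s

Set C_mix = 130: (Q·27.00 + 541.0·560.0) / (Q + 541.0) = 130
→ Q = 541.0·(560.0 − 130)/(130 − 27.00) = 2259 L/s.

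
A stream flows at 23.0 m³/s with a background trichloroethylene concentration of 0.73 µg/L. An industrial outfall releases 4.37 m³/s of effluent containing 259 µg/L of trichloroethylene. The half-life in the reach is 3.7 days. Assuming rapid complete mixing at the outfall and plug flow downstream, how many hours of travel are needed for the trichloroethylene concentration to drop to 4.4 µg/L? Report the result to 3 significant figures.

Flow-weighted average: C = (23.00·0.7300 + 4.370·259.0) / 27.37 = 1149/27.37 = 41.97 µg/L.
Half-life 3.7 d → k = ln 2 / 3.7 = 0.1873 d⁻¹.
41.97·exp(−k·t) = 4.4 → t = ln(41.97/4.4)/k = 1040000 s = 288.9 h.

289 h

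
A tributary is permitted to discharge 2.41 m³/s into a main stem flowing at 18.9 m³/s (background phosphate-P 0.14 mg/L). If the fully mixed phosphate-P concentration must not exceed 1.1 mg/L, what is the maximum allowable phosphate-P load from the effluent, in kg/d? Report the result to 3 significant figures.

1800 kg/d

Mass balance at the limit: 18.90·0.1400 + 2.410·Cₑ = 21.31·1.1 → Cₑ = 8.629 mg/L.
Load = 2.410 m³/s × 8.629 g/m³ × 86 400 s/d = 1797 kg/d.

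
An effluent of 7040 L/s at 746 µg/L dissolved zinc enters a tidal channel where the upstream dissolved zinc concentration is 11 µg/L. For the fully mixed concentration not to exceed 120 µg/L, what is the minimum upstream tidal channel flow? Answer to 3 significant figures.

40400 L/s

Set C_mix = 120: (Q·11.00 + 7040·746.0) / (Q + 7040) = 120
→ Q = 7040·(746.0 − 120)/(120 − 11.00) = 40430 L/s.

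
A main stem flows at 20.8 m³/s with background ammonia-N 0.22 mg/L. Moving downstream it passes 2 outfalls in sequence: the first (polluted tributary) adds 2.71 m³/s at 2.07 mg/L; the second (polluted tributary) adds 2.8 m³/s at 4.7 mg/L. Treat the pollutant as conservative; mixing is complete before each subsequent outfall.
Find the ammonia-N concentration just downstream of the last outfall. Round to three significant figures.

Below outfall 1: Q → 23.51 m³/s, C = (20.80·0.2200 + 2.710·2.070)/23.51 = 0.4332 mg/L.
Below outfall 2: Q → 26.31 m³/s, C = (23.51·0.4332 + 2.800·4.700)/26.31 = 0.8873 mg/L.

0.887 mg/L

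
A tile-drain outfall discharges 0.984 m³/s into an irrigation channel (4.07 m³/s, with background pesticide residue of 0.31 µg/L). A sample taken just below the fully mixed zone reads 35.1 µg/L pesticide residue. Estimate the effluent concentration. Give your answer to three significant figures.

179 µg/L

Mass balance: 4.070·0.3100 + 0.9840·Cₑ = 5.054·35.10
→ Cₑ = (5.054·35.10 − 4.070·0.3100) / 0.9840 = 179.0 µg/L.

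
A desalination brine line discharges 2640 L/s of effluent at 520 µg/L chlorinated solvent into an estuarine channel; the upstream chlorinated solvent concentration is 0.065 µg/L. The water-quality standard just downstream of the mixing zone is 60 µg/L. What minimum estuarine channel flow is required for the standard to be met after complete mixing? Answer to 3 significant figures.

20300 L/s

Set C_mix = 60: (Q·0.06500 + 2640·520.0) / (Q + 2640) = 60
→ Q = 2640·(520.0 − 60)/(60 − 0.06500) = 20260 L/s.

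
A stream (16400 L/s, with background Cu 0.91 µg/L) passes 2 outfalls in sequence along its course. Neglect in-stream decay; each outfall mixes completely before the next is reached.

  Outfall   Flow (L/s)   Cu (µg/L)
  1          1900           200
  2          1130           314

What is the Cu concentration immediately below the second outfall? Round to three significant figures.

After outfall 1: Q = 16400 + 1900 = 18300 L/s; C = (16400·0.9100 + 1900·200.0)/18300 = 21.58 µg/L.
After outfall 2: Q = 18300 + 1130 = 19430 L/s; C = (18300·21.58 + 1130·314.0)/19430 = 38.59 µg/L.

38.6 µg/L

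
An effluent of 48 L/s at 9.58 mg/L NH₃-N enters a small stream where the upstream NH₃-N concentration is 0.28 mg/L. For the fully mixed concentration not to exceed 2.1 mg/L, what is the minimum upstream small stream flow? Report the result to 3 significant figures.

Set C_mix = 2.1: (Q·0.2800 + 48.00·9.580) / (Q + 48.00) = 2.1
→ Q = 48.00·(9.580 − 2.1)/(2.1 − 0.2800) = 197.3 L/s.

197 L/s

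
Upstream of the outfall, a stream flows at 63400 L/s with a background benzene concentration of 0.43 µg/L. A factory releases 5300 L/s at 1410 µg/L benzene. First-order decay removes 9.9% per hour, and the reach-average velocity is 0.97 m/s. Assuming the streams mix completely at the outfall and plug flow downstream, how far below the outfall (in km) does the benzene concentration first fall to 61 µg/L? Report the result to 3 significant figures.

Mixed concentration C = ΣQC/ΣQ = (63400·0.4300 + 5300·1410) / 68700 = 7500000/68700 = 109.2 µg/L.
9.9%/h lost → k = −ln(1 − 0.099) = 0.1043 h⁻¹.
Set 109.2·exp(−k·t) = 61 → t = ln(109.2/61)/k = 20100 s = 5.583 h.
Distance = v·t = 0.97·20100 = 19500 m = 19.50 km.

19.5 km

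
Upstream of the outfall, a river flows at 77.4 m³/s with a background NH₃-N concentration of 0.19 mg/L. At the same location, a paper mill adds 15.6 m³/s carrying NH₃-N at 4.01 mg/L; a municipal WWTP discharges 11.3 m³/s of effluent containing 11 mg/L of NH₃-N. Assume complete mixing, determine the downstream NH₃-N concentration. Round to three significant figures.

1.93 mg/L

Mass balance: C = (77.40·0.1900 + 15.60·4.010 + 11.30·11.00) / 104.3 = 201.6/104.3 = 1.933 mg/L.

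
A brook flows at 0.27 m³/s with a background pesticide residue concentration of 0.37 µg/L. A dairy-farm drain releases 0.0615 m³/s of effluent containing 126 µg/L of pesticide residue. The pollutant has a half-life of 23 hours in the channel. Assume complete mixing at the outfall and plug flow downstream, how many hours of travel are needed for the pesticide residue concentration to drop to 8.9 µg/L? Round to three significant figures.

After mixing, C = (0.2700·0.3700 + 0.06150·126.0) / 0.3315 = 7.849/0.3315 = 23.68 µg/L.
Half-life 23 h → k = ln 2 / 23 = 0.03014 h⁻¹ = 0.7233 d⁻¹.
23.68·exp(−k·t) = 8.9 → t = ln(23.68/8.9)/k = 116900 s = 32.47 h.

32.5 h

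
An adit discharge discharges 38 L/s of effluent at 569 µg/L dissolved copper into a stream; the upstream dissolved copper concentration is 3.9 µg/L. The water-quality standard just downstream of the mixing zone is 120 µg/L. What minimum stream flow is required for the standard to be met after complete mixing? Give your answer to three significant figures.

147 L/s

Set C_mix = 120: (Q·3.900 + 38.00·569.0) / (Q + 38.00) = 120
→ Q = 38.00·(569.0 − 120)/(120 − 3.900) = 147.0 L/s.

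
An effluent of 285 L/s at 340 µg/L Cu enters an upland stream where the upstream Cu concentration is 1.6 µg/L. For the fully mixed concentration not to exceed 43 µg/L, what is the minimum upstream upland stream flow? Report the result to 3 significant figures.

2040 L/s

Set C_mix = 43: (Q·1.600 + 285.0·340.0) / (Q + 285.0) = 43
→ Q = 285.0·(340.0 − 43)/(43 − 1.600) = 2045 L/s.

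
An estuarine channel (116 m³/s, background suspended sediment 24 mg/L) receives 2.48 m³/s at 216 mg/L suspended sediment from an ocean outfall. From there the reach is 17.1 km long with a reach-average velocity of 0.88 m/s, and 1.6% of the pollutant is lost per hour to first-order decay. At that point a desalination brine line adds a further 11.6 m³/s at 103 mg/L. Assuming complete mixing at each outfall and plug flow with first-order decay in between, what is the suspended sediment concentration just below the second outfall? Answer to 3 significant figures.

32.6 mg/L

Conservation of mass: C = (116.0·24.00 + 2.480·216.0) / 118.5 = 3320/118.5 = 28.02 mg/L; combined flow 118.5 m³/s.
Travel time t = 17.1·1000 / 0.88 = 19430 s = 5.398 h.
1.6%/h lost → k = −ln(1 − 0.016) = 0.01613 h⁻¹.
Decay over the reach: 28.02·exp(−kt) = 28.02·0.9166 = 25.68 mg/L.
Second outfall: C = (118.5·25.68 + 11.60·103.0)/130.1 = 32.58 mg/L.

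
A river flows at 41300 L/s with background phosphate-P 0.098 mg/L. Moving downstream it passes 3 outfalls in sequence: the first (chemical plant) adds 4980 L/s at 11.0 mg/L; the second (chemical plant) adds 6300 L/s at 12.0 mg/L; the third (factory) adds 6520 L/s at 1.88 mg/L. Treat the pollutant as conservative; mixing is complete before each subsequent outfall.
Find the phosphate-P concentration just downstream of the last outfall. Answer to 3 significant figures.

Outfall 1: combined Q = 46280 L/s; C = (41300·0.09800 + 4980·11.00)/46280 = 1.271 mg/L.
Outfall 2: combined Q = 52580 L/s; C = (46280·1.271 + 6300·12.00)/52580 = 2.557 mg/L.
Outfall 3: combined Q = 59100 L/s; C = (52580·2.557 + 6520·1.880)/59100 = 2.482 mg/L.

2.48 mg/L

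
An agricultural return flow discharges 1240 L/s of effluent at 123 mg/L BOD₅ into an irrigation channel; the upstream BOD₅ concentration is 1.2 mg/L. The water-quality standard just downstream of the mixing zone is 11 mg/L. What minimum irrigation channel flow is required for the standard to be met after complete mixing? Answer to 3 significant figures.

14200 L/s

Set C_mix = 11: (Q·1.200 + 1240·123.0) / (Q + 1240) = 11
→ Q = 1240·(123.0 − 11)/(11 − 1.200) = 14170 L/s.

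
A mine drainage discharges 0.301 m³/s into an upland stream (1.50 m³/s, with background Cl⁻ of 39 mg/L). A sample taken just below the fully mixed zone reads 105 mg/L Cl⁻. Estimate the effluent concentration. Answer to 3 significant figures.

434 mg/L

Mass balance: 1.500·39.00 + 0.3010·Cₑ = 1.801·105.0
→ Cₑ = (1.801·105.0 − 1.500·39.00) / 0.3010 = 433.9 mg/L.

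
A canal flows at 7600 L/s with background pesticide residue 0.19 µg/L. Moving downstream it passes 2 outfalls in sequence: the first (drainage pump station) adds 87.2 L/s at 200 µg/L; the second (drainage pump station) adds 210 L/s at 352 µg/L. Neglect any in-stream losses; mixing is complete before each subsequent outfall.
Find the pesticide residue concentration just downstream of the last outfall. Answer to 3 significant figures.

After outfall 1: Q = 7600 + 87.20 = 7687 L/s; C = (7600·0.1900 + 87.20·200.0)/7687 = 2.457 µg/L.
After outfall 2: Q = 7687 + 210.0 = 7897 L/s; C = (7687·2.457 + 210.0·352.0)/7897 = 11.75 µg/L.

11.8 µg/L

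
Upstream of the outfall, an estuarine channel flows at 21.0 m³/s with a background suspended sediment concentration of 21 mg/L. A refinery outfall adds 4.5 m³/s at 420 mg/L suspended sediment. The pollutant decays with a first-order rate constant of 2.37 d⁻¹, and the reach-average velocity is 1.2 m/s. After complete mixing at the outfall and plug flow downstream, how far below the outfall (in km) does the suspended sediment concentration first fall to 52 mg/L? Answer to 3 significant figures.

24.7 km

Mass balance: C = (21.00·21.00 + 4.500·420.0) / 25.50 = 2331/25.50 = 91.41 mg/L.
Set 91.41·exp(−k·t) = 52 → t = ln(91.41/52)/k = 20570 s = 5.713 h.
Distance = v·t = 1.2·20570 = 24680 m = 24.68 km.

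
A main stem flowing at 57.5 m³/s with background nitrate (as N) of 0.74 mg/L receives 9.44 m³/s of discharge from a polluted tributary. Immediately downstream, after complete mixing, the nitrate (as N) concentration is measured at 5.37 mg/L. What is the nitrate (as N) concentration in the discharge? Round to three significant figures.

Mass balance: 57.50·0.7400 + 9.440·Cₑ = 66.94·5.370
→ Cₑ = (66.94·5.370 − 57.50·0.7400) / 9.440 = 33.57 mg/L.

33.6 mg/L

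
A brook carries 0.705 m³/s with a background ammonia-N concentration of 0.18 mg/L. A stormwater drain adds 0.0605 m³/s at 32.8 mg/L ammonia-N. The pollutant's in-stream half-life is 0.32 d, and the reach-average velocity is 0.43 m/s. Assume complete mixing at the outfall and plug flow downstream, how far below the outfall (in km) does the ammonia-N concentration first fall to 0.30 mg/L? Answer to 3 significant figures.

Mass balance: C = (0.7050·0.1800 + 0.06050·32.80) / 0.7655 = 2.111/0.7655 = 2.758 mg/L.
Half-life 0.32 d → k = ln 2 / 0.32 = 2.166 d⁻¹.
Set 2.758·exp(−k·t) = 0.30 → t = ln(2.758/0.30)/k = 88490 s = 24.58 h.
Distance = v·t = 0.43·88490 = 38050 m = 38.05 km.

38.1 km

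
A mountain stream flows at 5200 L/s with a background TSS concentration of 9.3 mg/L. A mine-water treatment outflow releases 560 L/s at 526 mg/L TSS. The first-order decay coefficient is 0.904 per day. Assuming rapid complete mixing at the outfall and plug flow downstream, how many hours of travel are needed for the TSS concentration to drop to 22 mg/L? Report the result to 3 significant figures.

Flow-weighted average: C = (5200·9.300 + 560.0·526.0) / 5760 = 342900/5760 = 59.53 mg/L.
59.53·exp(−k·t) = 22 → t = ln(59.53/22)/k = 95150 s = 26.43 h.

26.4 h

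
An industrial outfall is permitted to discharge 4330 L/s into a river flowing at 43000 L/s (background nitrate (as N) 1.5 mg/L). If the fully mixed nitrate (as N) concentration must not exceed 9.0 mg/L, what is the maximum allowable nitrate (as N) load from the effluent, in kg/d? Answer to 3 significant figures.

Mass balance at the limit: 43000·1.500 + 4330·Cₑ = 47330·9.0 → Cₑ = 83.48 mg/L.
4330 L/s = 4.330 m³/s. Load = 4.330 m³/s × 83.48 g/m³ × 86 400 s/d = 31230 kg/d.

31200 kg/d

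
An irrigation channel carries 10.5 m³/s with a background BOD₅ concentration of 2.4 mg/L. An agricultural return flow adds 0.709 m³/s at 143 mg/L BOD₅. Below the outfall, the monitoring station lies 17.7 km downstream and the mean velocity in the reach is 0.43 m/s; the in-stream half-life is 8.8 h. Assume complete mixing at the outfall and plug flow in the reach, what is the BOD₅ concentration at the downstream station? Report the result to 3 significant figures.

Conservation of mass: C = (10.50·2.400 + 0.7090·143.0) / 11.21 = 126.6/11.21 = 11.29 mg/L.
Travel time t = 17.7·1000 / 0.43 = 41160 s = 11.43 h.
Half-life 8.8 h → k = ln 2 / 8.8 = 0.07877 h⁻¹ = 1.890 d⁻¹.
Decay over the reach: 11.29·exp(−kt) = 11.29·0.4063 = 4.589 mg/L.

4.59 mg/L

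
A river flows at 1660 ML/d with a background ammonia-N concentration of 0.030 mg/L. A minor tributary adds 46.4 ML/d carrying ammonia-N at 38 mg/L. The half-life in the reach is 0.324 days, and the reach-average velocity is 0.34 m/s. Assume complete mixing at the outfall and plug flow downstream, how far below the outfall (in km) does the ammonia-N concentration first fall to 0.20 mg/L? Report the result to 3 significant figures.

Flow-weighted average: C = (1660·0.03000 + 46.40·38.00) / 1706 = 1813/1706 = 1.062 mg/L.
Half-life 0.324 d → k = ln 2 / 0.324 = 2.139 d⁻¹.
Set 1.062·exp(−k·t) = 0.20 → t = ln(1.062/0.20)/k = 67450 s = 18.74 h.
Distance = v·t = 0.34·67450 = 22930 m = 22.93 km.

22.9 km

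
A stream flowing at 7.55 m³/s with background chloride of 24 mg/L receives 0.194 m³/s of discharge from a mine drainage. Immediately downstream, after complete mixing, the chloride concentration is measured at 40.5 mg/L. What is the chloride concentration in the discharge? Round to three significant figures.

683 mg/L

Mass balance: 7.550·24.00 + 0.1940·Cₑ = 7.744·40.50
→ Cₑ = (7.744·40.50 − 7.550·24.00) / 0.1940 = 682.6 mg/L.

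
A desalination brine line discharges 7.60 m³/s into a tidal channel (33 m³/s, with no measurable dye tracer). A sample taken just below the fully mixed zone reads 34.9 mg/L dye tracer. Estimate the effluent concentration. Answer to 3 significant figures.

186 mg/L

Mass balance: 33.00·0 + 7.600·Cₑ = 40.60·34.90
→ Cₑ = (40.60·34.90 − 33.00·0) / 7.600 = 186.4 mg/L.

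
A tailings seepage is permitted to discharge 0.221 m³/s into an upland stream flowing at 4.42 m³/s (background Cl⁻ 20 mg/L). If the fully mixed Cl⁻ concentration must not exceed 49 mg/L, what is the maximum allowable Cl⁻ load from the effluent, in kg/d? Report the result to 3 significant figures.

Mass balance at the limit: 4.420·20.00 + 0.2210·Cₑ = 4.641·49 → Cₑ = 629.0 mg/L.
Load = 0.2210 m³/s × 629.0 g/m³ × 86 400 s/d = 12010 kg/d.

12000 kg/d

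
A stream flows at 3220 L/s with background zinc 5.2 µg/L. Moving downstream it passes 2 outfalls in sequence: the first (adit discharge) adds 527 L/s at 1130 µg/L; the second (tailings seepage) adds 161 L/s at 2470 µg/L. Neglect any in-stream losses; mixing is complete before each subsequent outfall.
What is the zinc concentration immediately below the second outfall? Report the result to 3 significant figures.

258 µg/L

Outfall 1: combined Q = 3747 L/s; C = (3220·5.200 + 527.0·1130)/3747 = 163.4 µg/L.
Outfall 2: combined Q = 3908 L/s; C = (3747·163.4 + 161.0·2470)/3908 = 258.4 µg/L.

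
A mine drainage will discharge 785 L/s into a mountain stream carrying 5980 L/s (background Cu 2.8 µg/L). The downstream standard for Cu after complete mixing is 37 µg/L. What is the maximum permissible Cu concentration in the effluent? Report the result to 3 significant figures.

At the limit, (Qr·Cr + Qe·Cₑ)/(Qr + Qe) = 37:
Cₑ = (6765·37 − 5980·2.800) / 785.0 = 297.5 µg/L.

298 µg/L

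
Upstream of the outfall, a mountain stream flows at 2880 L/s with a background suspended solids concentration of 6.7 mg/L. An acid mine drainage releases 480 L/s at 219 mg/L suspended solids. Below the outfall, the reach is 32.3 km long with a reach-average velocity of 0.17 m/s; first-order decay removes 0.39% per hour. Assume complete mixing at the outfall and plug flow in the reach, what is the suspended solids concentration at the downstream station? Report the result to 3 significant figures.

Conservation of mass: C = (2880·6.700 + 480.0·219.0) / 3360 = 124400/3360 = 37.03 mg/L.
Travel time t = 32.3·1000 / 0.17 = 190000 s = 52.78 h.
0.39%/h lost → k = −ln(1 − 0.0039) = 0.003908 h⁻¹.
Decay over the reach: 37.03·exp(−kt) = 37.03·0.8136 = 30.13 mg/L.

30.1 mg/L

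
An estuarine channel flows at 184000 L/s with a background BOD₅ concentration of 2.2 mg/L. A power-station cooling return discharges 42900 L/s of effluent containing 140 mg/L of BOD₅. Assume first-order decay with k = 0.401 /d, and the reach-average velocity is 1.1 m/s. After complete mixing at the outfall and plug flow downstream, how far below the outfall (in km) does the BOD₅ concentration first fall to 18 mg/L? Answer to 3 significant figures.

After mixing, C = (184000·2.200 + 42900·140.0) / 226900 = 6411000/226900 = 28.25 mg/L.
Set 28.25·exp(−k·t) = 18 → t = ln(28.25/18)/k = 97140 s = 26.98 h.
Distance = v·t = 1.1·97140 = 106900 m = 106.9 km.

107 km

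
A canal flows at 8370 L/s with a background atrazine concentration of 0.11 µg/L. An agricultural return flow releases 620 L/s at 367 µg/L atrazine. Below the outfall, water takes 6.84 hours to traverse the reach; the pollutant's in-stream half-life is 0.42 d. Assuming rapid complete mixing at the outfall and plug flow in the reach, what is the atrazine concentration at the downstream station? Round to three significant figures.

15.9 µg/L

Mass balance: C = (8370·0.1100 + 620.0·367.0) / 8990 = 228500/8990 = 25.41 µg/L.
Half-life 0.42 d → k = ln 2 / 0.42 = 1.650 d⁻¹.
Decay over the reach: 25.41·exp(−kt) = 25.41·0.6248 = 15.88 µg/L.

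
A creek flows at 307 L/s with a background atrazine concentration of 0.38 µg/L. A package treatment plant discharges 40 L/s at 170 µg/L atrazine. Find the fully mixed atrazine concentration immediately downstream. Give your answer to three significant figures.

Mass balance: C = (307.0·0.3800 + 40.00·170.0) / 347.0 = 6917/347.0 = 19.93 µg/L.

19.9 µg/L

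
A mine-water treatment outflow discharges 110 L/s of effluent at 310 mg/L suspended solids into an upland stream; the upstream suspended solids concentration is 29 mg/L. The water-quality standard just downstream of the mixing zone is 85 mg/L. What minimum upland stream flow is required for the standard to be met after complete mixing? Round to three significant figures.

442 L/s

Set C_mix = 85: (Q·29.00 + 110.0·310.0) / (Q + 110.0) = 85
→ Q = 110.0·(310.0 − 85)/(85 − 29.00) = 442.0 L/s.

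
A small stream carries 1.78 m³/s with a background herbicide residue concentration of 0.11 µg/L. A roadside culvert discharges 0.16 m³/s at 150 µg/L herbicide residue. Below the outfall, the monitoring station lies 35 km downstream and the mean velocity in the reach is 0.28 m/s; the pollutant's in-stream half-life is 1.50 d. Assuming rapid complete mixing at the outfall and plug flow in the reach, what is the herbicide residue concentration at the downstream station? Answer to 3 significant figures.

After mixing, C = (1.780·0.1100 + 0.1600·150.0) / 1.940 = 24.20/1.940 = 12.47 µg/L.
Travel time t = 35·1000 / 0.28 = 125000 s = 34.72 h.
Half-life 1.50 d → k = ln 2 / 1.50 = 0.4621 d⁻¹.
After decay, C = 12.47 × e^(−kt) = 12.47 × 0.5125 = 6.391 µg/L.

6.39 µg/L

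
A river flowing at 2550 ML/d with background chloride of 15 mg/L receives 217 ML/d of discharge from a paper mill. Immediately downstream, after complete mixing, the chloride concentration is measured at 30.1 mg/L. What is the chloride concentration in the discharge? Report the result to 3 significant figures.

Mass balance: 2550·15.00 + 217.0·Cₑ = 2767·30.10
→ Cₑ = (2767·30.10 − 2550·15.00) / 217.0 = 207.5 mg/L.

208 mg/L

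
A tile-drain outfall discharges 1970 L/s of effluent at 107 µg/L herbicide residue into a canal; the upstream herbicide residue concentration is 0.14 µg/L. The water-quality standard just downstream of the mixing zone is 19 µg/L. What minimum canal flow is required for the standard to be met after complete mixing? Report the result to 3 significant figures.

9190 L/s

Set C_mix = 19: (Q·0.1400 + 1970·107.0) / (Q + 1970) = 19
→ Q = 1970·(107.0 − 19)/(19 − 0.1400) = 9192 L/s.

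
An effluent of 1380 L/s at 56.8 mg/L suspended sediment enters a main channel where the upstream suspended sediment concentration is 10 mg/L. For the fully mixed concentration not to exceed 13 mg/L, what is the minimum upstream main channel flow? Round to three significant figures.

20100 L/s

Set C_mix = 13: (Q·10.00 + 1380·56.80) / (Q + 1380) = 13
→ Q = 1380·(56.80 − 13)/(13 − 10.00) = 20150 L/s.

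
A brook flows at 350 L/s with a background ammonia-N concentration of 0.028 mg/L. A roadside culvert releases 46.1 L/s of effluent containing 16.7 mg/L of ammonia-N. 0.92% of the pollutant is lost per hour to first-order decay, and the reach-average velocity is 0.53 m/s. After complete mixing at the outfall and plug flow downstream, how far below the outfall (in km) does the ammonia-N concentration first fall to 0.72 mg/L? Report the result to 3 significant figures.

208 km

After mixing, C = (350.0·0.02800 + 46.10·16.70) / 396.1 = 779.7/396.1 = 1.968 mg/L.
0.92%/h lost → k = −ln(1 − 0.0092) = 0.009243 h⁻¹.
Set 1.968·exp(−k·t) = 0.72 → t = ln(1.968/0.72)/k = 391700 s = 108.8 h.
Distance = v·t = 0.53·391700 = 207600 m = 207.6 km.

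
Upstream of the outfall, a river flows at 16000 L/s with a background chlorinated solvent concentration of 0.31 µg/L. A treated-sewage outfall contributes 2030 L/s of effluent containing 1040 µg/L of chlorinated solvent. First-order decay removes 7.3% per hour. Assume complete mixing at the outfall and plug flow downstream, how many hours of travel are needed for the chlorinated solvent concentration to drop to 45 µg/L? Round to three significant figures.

Mass balance: C = (16000·0.3100 + 2030·1040) / 18030 = 2116000/18030 = 117.4 µg/L.
7.3%/h lost → k = −ln(1 − 0.073) = 0.07580 h⁻¹.
117.4·exp(−k·t) = 45 → t = ln(117.4/45)/k = 45530 s = 12.65 h.

12.6 h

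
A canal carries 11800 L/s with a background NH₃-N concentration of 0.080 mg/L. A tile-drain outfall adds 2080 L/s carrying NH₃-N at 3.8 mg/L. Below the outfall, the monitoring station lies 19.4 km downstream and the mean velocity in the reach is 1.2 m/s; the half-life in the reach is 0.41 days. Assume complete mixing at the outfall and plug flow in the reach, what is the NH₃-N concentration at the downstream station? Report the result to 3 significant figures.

0.465 mg/L

After mixing, C = (11800·0.08000 + 2080·3.800) / 13880 = 8848/13880 = 0.6375 mg/L.
Travel time t = 19.4·1000 / 1.2 = 16170 s = 4.491 h.
Half-life 0.41 d → k = ln 2 / 0.41 = 1.691 d⁻¹.
Decay over the reach: 0.6375·exp(−kt) = 0.6375·0.7288 = 0.4646 mg/L.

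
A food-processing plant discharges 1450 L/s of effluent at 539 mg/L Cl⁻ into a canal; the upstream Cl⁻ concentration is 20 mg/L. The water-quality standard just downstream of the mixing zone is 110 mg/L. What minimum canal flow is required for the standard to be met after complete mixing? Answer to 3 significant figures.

Set C_mix = 110: (Q·20.00 + 1450·539.0) / (Q + 1450) = 110
→ Q = 1450·(539.0 − 110)/(110 − 20.00) = 6912 L/s.

6910 L/s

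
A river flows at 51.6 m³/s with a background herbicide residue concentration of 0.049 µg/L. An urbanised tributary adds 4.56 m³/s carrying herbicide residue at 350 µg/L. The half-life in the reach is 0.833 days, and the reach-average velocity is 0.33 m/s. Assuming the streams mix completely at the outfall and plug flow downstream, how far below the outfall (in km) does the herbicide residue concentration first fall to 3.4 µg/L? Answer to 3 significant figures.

72.8 km

Mixed concentration C = ΣQC/ΣQ = (51.60·0.04900 + 4.560·350.0) / 56.16 = 1599/56.16 = 28.46 µg/L.
Half-life 0.833 d → k = ln 2 / 0.833 = 0.8321 d⁻¹.
Set 28.46·exp(−k·t) = 3.4 → t = ln(28.46/3.4)/k = 220600 s = 61.29 h.
Distance = v·t = 0.33·220600 = 72810 m = 72.81 km.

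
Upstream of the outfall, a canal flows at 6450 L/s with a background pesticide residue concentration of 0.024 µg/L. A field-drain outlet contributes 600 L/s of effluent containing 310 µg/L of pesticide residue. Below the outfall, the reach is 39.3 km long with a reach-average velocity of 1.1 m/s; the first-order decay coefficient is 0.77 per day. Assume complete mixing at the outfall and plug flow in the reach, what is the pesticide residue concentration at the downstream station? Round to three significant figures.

After mixing, C = (6450·0.02400 + 600.0·310.0) / 7050 = 186200/7050 = 26.40 µg/L.
Travel time t = 39.3·1000 / 1.1 = 35730 s = 9.924 h.
Decay over the reach: 26.40·exp(−kt) = 26.40·0.7273 = 19.20 µg/L.

19.2 µg/L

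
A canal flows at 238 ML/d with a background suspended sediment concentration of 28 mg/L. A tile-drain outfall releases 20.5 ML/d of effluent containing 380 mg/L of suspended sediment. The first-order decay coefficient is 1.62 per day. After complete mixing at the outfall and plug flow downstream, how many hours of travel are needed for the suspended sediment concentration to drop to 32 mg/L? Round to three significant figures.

Mass balance: C = (238.0·28.00 + 20.50·380.0) / 258.5 = 14450/258.5 = 55.91 mg/L.
55.91·exp(−k·t) = 32 → t = ln(55.91/32)/k = 29770 s = 8.268 h.

8.27 h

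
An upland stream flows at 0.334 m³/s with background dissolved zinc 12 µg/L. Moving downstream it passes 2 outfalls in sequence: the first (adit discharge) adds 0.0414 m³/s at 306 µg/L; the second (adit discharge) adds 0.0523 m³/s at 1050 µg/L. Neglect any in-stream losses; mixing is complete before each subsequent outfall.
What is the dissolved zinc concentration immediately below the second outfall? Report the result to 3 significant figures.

167 µg/L

After outfall 1: Q = 0.3340 + 0.04140 = 0.3754 m³/s; C = (0.3340·12.00 + 0.04140·306.0)/0.3754 = 44.42 µg/L.
After outfall 2: Q = 0.3754 + 0.05230 = 0.4277 m³/s; C = (0.3754·44.42 + 0.05230·1050)/0.4277 = 167.4 µg/L.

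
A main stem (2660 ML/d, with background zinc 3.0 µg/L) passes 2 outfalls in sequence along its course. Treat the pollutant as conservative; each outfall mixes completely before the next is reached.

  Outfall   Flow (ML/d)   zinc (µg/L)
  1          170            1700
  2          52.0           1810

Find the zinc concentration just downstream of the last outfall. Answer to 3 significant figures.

136 µg/L

Outfall 1: combined Q = 2830 ML/d; C = (2660·3.000 + 170.0·1700)/2830 = 104.9 µg/L.
Outfall 2: combined Q = 2882 ML/d; C = (2830·104.9 + 52.00·1810)/2882 = 135.7 µg/L.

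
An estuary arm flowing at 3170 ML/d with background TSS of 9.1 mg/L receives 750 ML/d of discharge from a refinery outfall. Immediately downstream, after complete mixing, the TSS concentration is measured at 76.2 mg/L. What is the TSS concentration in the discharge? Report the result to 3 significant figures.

360 mg/L

Mass balance: 3170·9.100 + 750.0·Cₑ = 3920·76.20
→ Cₑ = (3920·76.20 − 3170·9.100) / 750.0 = 359.8 mg/L.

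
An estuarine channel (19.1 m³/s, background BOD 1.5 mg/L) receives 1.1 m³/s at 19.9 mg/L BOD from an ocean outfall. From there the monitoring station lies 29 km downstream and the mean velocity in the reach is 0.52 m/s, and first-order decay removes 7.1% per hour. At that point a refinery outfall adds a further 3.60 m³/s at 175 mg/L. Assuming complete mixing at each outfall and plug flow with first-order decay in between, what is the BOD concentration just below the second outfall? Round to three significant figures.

27.1 mg/L

Flow-weighted average: C = (19.10·1.500 + 1.100·19.90) / 20.20 = 50.54/20.20 = 2.502 mg/L; combined flow 20.20 m³/s.
Travel time t = 29·1000 / 0.52 = 55770 s = 15.49 h.
7.1%/h lost → k = −ln(1 − 0.071) = 0.07365 h⁻¹.
Applying C = C₀e^(−kt): 2.502 × 0.3195 = 0.7995 mg/L.
At the second outfall, C = (20.20·0.7995 + 3.600·175.0) / (20.20 + 3.600) = 27.15 mg/L.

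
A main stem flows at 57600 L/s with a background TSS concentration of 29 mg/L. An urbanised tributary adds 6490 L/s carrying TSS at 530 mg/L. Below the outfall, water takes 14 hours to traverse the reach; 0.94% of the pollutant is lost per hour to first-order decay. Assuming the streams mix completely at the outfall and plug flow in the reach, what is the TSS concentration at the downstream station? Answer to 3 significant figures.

Conservation of mass: C = (57600·29.00 + 6490·530.0) / 64090 = 5110000/64090 = 79.73 mg/L.
0.94%/h lost → k = −ln(1 − 0.0094) = 0.009444 h⁻¹.
After decay, C = 79.73 × e^(−kt) = 79.73 × 0.8761 = 69.86 mg/L.

69.9 mg/L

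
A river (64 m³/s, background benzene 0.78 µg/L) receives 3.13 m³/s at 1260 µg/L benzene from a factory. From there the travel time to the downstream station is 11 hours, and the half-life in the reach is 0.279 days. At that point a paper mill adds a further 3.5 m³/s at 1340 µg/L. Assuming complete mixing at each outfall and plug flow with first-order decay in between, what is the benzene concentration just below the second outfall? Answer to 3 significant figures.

84.5 µg/L

Conservation of mass: C = (64.00·0.7800 + 3.130·1260) / 67.13 = 3994/67.13 = 59.49 µg/L; combined flow 67.13 m³/s.
Half-life 0.279 d → k = ln 2 / 0.279 = 2.484 d⁻¹.
Applying C = C₀e^(−kt): 59.49 × 0.3202 = 19.05 µg/L.
Second outfall: C = (67.13·19.05 + 3.500·1340)/70.63 = 84.51 µg/L.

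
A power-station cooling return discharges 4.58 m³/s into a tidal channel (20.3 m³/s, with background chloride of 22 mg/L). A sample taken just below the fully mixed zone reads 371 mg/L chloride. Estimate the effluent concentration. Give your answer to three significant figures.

1920 mg/L

Mass balance: 20.30·22.00 + 4.580·Cₑ = 24.88·371.0
→ Cₑ = (24.88·371.0 − 20.30·22.00) / 4.580 = 1918 mg/L.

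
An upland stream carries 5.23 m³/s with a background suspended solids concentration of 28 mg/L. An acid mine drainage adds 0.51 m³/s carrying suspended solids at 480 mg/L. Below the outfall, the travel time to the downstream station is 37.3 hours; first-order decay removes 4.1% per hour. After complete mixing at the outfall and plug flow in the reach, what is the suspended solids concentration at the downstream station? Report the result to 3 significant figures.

Flow-weighted average: C = (5.230·28.00 + 0.5100·480.0) / 5.740 = 391.2/5.740 = 68.16 mg/L.
4.1%/h lost → k = −ln(1 − 0.041) = 0.04186 h⁻¹.
Decay over the reach: 68.16·exp(−kt) = 68.16·0.2098 = 14.30 mg/L.

14.3 mg/L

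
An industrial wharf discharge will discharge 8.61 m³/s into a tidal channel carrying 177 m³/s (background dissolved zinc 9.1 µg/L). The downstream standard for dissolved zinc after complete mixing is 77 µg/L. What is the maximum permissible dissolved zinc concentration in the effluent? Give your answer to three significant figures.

1470 µg/L

At the limit, (Qr·Cr + Qe·Cₑ)/(Qr + Qe) = 77:
Cₑ = (185.6·77 − 177.0·9.100) / 8.610 = 1473 µg/L.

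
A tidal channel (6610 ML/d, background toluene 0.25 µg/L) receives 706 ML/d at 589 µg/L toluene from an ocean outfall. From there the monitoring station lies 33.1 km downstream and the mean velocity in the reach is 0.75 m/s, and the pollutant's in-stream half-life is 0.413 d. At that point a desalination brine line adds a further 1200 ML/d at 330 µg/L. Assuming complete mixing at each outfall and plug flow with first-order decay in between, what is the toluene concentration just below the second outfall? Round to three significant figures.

67.3 µg/L

Conservation of mass: C = (6610·0.2500 + 706.0·589.0) / 7316 = 417500/7316 = 57.06 µg/L; combined flow 7316 ML/d.
Travel time t = 33.1·1000 / 0.75 = 44130 s = 12.26 h.
Half-life 0.413 d → k = ln 2 / 0.413 = 1.678 d⁻¹.
Applying C = C₀e^(−kt): 57.06 × 0.4243 = 24.21 µg/L.
Second outfall: C = (7316·24.21 + 1200·330.0)/8516 = 67.30 µg/L.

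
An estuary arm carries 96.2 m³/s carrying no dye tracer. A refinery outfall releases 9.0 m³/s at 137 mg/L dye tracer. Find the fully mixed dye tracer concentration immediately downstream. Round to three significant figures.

11.7 mg/L

After mixing, C = (96.20·0 + 9.000·137.0) / 105.2 = 1233/105.2 = 11.72 mg/L.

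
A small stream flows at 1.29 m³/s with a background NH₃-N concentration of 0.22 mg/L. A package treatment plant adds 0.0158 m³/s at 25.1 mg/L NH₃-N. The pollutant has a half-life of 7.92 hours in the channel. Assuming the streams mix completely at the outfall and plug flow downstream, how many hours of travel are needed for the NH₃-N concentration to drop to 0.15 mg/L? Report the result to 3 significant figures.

14.2 h

After mixing, C = (1.290·0.2200 + 0.01580·25.10) / 1.306 = 0.6804/1.306 = 0.5210 mg/L.
Half-life 7.92 h → k = ln 2 / 7.92 = 0.08752 h⁻¹ = 2.100 d⁻¹.
0.5210·exp(−k·t) = 0.15 → t = ln(0.5210/0.15)/k = 51220 s = 14.23 h.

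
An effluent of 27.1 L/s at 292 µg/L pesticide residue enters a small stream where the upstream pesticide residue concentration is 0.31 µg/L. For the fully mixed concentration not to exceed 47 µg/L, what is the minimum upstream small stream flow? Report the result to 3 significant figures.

142 L/s

Set C_mix = 47: (Q·0.3100 + 27.10·292.0) / (Q + 27.10) = 47
→ Q = 27.10·(292.0 − 47)/(47 − 0.3100) = 142.2 L/s.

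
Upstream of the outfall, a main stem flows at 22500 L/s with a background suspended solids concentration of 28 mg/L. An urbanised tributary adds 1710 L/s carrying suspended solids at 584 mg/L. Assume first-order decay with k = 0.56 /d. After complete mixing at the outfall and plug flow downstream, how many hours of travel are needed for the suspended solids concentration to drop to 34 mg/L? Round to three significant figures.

After mixing, C = (22500·28.00 + 1710·584.0) / 24210 = 1629000/24210 = 67.27 mg/L.
67.27·exp(−k·t) = 34 → t = ln(67.27/34)/k = 105300 s = 29.24 h.

29.2 h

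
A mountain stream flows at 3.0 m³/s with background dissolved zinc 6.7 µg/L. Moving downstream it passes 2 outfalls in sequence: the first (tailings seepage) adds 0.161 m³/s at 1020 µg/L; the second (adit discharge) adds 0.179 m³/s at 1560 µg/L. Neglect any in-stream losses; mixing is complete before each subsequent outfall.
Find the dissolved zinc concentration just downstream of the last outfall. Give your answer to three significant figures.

Outfall 1: combined Q = 3.161 m³/s; C = (3.000·6.700 + 0.1610·1020)/3.161 = 58.31 µg/L.
Outfall 2: combined Q = 3.340 m³/s; C = (3.161·58.31 + 0.1790·1560)/3.340 = 138.8 µg/L.

139 µg/L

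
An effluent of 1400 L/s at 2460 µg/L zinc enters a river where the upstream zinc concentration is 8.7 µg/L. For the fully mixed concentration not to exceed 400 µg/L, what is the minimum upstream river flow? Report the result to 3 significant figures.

Set C_mix = 400: (Q·8.700 + 1400·2460) / (Q + 1400) = 400
→ Q = 1400·(2460 − 400)/(400 − 8.700) = 7370 L/s.

7370 L/s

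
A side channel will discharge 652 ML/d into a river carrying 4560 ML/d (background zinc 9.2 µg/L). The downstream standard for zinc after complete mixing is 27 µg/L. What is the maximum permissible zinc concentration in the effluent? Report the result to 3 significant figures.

At the limit, (Qr·Cr + Qe·Cₑ)/(Qr + Qe) = 27:
Cₑ = (5212·27 − 4560·9.200) / 652.0 = 151.5 µg/L.

151 µg/L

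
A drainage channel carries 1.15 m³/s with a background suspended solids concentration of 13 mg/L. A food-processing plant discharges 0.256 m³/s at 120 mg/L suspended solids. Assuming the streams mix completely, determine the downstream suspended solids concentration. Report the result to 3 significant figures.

After mixing, C = (1.150·13.00 + 0.2560·120.0) / 1.406 = 45.67/1.406 = 32.48 mg/L.

32.5 mg/L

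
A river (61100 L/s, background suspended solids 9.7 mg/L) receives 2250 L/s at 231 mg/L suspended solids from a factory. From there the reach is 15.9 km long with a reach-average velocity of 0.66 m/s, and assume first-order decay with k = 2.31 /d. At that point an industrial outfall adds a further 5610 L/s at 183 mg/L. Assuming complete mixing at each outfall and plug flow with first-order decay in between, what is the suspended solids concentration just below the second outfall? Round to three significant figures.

23.4 mg/L

After mixing, C = (61100·9.700 + 2250·231.0) / 63350 = 1112000/63350 = 17.56 mg/L; combined flow 63350 L/s.
Travel time t = 15.9·1000 / 0.66 = 24090 s = 6.692 h.
Applying C = C₀e^(−kt): 17.56 × 0.5251 = 9.221 mg/L.
Second outfall: C = (63350·9.221 + 5610·183.0)/68960 = 23.36 mg/L.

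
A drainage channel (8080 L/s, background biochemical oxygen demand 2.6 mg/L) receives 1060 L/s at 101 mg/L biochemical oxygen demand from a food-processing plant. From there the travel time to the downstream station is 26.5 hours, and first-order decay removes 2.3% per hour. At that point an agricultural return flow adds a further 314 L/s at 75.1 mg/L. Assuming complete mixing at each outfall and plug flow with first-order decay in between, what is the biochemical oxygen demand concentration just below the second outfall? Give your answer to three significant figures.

9.81 mg/L

Flow-weighted average: C = (8080·2.600 + 1060·101.0) / 9140 = 128100/9140 = 14.01 mg/L; combined flow 9140 L/s.
2.3%/h lost → k = −ln(1 − 0.023) = 0.02327 h⁻¹.
Applying C = C₀e^(−kt): 14.01 × 0.5398 = 7.563 mg/L.
Second outfall: C = (9140·7.563 + 314.0·75.10)/9454 = 9.806 mg/L.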